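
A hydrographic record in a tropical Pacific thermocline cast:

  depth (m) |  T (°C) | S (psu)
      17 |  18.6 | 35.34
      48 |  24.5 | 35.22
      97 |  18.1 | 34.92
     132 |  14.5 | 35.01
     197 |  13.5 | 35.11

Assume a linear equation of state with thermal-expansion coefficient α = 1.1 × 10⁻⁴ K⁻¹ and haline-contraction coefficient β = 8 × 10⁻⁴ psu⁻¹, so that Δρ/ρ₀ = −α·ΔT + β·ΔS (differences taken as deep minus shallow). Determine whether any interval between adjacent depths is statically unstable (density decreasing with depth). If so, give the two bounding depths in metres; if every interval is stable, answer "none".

17–48 m

Evaluate Δρ/ρ₀ = −αΔT + βΔS across each adjacent pair:
  17–48 m: −αΔT+βΔS = −(1.1 × 10⁻⁴)(+5.9)+(8 × 10⁻⁴)(-0.12) = -7.5 × 10⁻⁴ → UNSTABLE
  48–97 m: −αΔT+βΔS = −(1.1 × 10⁻⁴)(-6.4)+(8 × 10⁻⁴)(-0.30) = 4.6 × 10⁻⁴ → stable
  97–132 m: −αΔT+βΔS = −(1.1 × 10⁻⁴)(-3.6)+(8 × 10⁻⁴)(+0.09) = 4.7 × 10⁻⁴ → stable
  132–197 m: −αΔT+βΔS = −(1.1 × 10⁻⁴)(-1.0)+(8 × 10⁻⁴)(+0.10) = 1.9 × 10⁻⁴ → stable
The 17–48 m interval has Δρ < 0: lighter water underlies denser water.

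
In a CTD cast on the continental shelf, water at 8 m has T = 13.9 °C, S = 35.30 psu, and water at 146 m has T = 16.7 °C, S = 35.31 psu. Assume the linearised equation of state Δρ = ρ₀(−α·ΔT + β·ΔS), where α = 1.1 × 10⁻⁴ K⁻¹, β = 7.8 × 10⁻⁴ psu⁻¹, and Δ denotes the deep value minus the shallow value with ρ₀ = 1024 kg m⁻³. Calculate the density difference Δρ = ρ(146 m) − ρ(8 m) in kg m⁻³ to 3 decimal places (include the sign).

ΔT = +2.8 K, ΔS = +0.01 psu (deep − shallow).
Δρ/ρ₀ = −(1.1 × 10⁻⁴)(+2.8) + (7.8 × 10⁻⁴)(+0.01) = -3.002 × 10⁻⁴.
Δρ = 1024 × (-3.002 × 10⁻⁴) = -0.307 kg m⁻³.
Negative Δρ: lighter below, statically unstable.

-0.307 kg m⁻³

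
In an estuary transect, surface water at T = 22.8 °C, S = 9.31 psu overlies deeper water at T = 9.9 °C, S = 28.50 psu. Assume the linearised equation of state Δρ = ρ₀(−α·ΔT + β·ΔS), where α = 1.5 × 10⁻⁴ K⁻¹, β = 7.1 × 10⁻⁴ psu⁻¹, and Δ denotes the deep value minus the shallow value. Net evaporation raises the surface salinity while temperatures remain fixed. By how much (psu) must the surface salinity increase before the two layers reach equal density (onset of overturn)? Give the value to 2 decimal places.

Neutral buoyancy requires −α(T_deep − T_surf) + β(S_deep − S_surf′) = 0.
S_surf′ = S_deep − (α/β)·ΔT = 28.50 − (1.5 × 10⁻⁴/7.1 × 10⁻⁴)·(-12.9) = 31.2254 psu.
Increase required: 31.2254 − 9.31 = 21.9154 psu.

21.92 psu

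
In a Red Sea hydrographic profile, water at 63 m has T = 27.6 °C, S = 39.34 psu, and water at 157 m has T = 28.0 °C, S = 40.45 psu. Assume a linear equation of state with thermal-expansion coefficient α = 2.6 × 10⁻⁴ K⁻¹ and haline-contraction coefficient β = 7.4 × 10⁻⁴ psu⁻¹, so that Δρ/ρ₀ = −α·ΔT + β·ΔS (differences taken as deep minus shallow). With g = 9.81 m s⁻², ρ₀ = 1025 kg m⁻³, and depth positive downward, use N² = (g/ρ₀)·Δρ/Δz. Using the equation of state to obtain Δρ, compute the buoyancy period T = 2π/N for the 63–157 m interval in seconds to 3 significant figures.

ΔT = +0.4 K, ΔS = +1.11 psu (deep − shallow).
Δρ/ρ₀ = −αΔT + βΔS = -1.04 × 10⁻⁴ + 8.214 × 10⁻⁴ = 7.174 × 10⁻⁴, so Δρ ≈ 0.7353 kg m⁻³.
N² = (g/ρ₀)·Δρ/Δz = g·(Δρ/ρ₀)/Δz = 9.81 × 7.174 × 10⁻⁴ / 94 = 7.4869 × 10⁻⁵ s⁻².
N = √(7.4869 × 10⁻⁵) = 8.6527 × 10⁻³ rad s⁻¹ → T = 2π/N = 726.15 s ≈ 726 s.

726 s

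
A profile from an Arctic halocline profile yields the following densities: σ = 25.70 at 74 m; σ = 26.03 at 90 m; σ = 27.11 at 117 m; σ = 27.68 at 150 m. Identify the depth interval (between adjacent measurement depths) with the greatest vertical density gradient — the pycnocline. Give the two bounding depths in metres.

90–117 m

Compute the density gradient over each adjacent pair:
  74–90 m: Δρ/Δz = 0.33/16 = 0.021 kg m⁻⁴
  90–117 m: Δρ/Δz = 1.08/27 = 0.040 kg m⁻⁴
  117–150 m: Δρ/Δz = 0.57/33 = 0.017 kg m⁻⁴
The largest gradient is in the 90–117 m interval — the pycnocline.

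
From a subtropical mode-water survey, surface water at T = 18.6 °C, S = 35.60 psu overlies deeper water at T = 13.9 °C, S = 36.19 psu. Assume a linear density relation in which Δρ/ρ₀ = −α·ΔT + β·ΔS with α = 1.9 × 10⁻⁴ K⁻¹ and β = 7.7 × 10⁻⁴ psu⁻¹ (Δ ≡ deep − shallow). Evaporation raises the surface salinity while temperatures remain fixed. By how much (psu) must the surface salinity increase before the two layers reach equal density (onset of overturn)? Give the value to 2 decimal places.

1.75 psu

Neutral buoyancy requires −α(T_deep − T_surf) + β(S_deep − S_surf′) = 0.
S_surf′ = S_deep − (α/β)·ΔT = 36.19 − (1.9 × 10⁻⁴/7.7 × 10⁻⁴)·(-4.7) = 37.3497 psu.
Increase required: 37.3497 − 35.60 = 1.7497 psu.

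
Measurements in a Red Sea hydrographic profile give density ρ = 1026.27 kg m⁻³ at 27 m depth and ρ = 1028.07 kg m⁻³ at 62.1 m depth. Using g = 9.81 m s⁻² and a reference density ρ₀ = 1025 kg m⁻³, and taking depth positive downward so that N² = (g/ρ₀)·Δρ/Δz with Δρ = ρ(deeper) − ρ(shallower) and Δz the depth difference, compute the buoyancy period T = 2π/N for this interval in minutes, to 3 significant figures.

4.73 min

Δρ = 1028.07 − 1026.27 = 1.80 kg m⁻³ over Δz = 62.1 − 27 = 35.1 m.
N² = (9.81/1025) × (1.80/35.1) = 4.9081 × 10⁻⁴ s⁻².
N = √(4.9081 × 10⁻⁴) = 0.022154 rad s⁻¹, so T = 2π/N = 283.61 s = 4.7268 min ≈ 4.73 min.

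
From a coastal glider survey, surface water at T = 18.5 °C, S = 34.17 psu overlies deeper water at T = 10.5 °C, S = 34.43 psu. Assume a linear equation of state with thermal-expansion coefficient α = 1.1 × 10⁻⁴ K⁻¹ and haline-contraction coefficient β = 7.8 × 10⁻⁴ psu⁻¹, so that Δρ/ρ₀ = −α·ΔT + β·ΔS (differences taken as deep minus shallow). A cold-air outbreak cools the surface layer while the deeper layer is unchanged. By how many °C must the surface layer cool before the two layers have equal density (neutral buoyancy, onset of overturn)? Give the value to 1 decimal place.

9.8 °C

Neutral buoyancy requires Δρ = 0, i.e. −α(T_deep − T_surf′) + β(S_deep − S_surf) = 0.
T_surf′ = T_deep − (β/α)·ΔS = 10.5 − (7.8 × 10⁻⁴/1.1 × 10⁻⁴)·(+0.26) = 8.656 °C.
Cooling required: 18.5 − (8.656) = 9.844 °C.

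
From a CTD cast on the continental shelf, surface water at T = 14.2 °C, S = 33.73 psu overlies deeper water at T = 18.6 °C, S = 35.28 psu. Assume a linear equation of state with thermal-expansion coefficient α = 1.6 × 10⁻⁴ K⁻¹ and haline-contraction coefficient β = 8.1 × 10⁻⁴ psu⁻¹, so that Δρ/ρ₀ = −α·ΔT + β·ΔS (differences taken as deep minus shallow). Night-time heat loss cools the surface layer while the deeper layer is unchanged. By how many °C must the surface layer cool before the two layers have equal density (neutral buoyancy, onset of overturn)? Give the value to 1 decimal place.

Neutral buoyancy requires Δρ = 0, i.e. −α(T_deep − T_surf′) + β(S_deep − S_surf) = 0.
T_surf′ = T_deep − (β/α)·ΔS = 18.6 − (8.1 × 10⁻⁴/1.6 × 10⁻⁴)·(+1.55) = 10.753 °C.
Cooling required: 14.2 − (10.753) = 3.447 °C.

3.4 °C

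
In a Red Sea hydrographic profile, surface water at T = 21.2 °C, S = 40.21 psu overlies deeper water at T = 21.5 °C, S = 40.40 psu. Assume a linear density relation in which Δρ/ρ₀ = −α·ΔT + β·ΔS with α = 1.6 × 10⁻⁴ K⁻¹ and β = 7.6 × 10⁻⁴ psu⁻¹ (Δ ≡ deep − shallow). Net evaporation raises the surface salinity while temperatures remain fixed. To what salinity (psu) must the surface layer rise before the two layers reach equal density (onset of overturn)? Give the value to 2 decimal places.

40.34 psu

Neutral buoyancy requires −α(T_deep − T_surf) + β(S_deep − S_surf′) = 0.
S_surf′ = S_deep − (α/β)·ΔT = 40.40 − (1.6 × 10⁻⁴/7.6 × 10⁻⁴)·(+0.3) = 40.3368 psu.
Increase required: 40.3368 − 40.21 = 0.1268 psu.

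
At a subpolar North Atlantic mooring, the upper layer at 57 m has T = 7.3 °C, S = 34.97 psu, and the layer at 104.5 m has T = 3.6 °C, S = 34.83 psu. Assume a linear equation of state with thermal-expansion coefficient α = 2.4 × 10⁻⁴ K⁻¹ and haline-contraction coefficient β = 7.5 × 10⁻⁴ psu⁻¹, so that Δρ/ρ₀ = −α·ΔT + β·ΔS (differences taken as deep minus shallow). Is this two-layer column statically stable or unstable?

stable

ΔT = 3.6 − 7.3 = -3.7 K and ΔS = 34.83 − 34.97 = -0.14 psu (deep − shallow).
−αΔT = 8.88 × 10⁻⁴; βΔS = -1.05 × 10⁻⁴; sum Δρ/ρ₀ = 7.83 × 10⁻⁴.
Δρ/ρ₀ > 0, so Δρ > 0: deeper water is denser → statically stable.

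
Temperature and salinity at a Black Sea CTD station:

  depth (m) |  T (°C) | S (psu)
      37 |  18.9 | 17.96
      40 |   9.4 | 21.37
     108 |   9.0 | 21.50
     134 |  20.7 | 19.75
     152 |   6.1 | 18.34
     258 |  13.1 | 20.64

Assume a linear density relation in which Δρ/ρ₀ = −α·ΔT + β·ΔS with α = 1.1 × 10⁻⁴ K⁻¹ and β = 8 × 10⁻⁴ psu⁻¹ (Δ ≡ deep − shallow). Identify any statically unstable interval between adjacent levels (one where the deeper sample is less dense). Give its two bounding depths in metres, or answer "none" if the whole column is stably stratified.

108–134 m

Evaluate Δρ/ρ₀ = −αΔT + βΔS across each adjacent pair:
  37–40 m: −αΔT+βΔS = −(1.1 × 10⁻⁴)(-9.5)+(8 × 10⁻⁴)(+3.41) = 3.8 × 10⁻³ → stable
  40–108 m: −αΔT+βΔS = −(1.1 × 10⁻⁴)(-0.4)+(8 × 10⁻⁴)(+0.13) = 1.5 × 10⁻⁴ → stable
  108–134 m: −αΔT+βΔS = −(1.1 × 10⁻⁴)(+11.7)+(8 × 10⁻⁴)(-1.75) = -2.7 × 10⁻³ → UNSTABLE
  134–152 m: −αΔT+βΔS = −(1.1 × 10⁻⁴)(-14.6)+(8 × 10⁻⁴)(-1.41) = 4.8 × 10⁻⁴ → stable
  152–258 m: −αΔT+βΔS = −(1.1 × 10⁻⁴)(+7.0)+(8 × 10⁻⁴)(+2.30) = 1.1 × 10⁻³ → stable
The 108–134 m interval has Δρ < 0: lighter water underlies denser water.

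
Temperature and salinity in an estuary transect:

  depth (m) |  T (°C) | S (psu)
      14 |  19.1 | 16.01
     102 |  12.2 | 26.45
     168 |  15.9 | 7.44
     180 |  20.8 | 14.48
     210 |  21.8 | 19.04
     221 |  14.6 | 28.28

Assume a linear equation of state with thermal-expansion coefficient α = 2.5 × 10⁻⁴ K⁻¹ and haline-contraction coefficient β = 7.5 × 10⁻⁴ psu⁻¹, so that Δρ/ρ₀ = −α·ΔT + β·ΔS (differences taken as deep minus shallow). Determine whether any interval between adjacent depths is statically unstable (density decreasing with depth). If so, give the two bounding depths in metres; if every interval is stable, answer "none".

Evaluate Δρ/ρ₀ = −αΔT + βΔS across each adjacent pair:
  14–102 m: −αΔT+βΔS = −(2.5 × 10⁻⁴)(-6.9)+(7.5 × 10⁻⁴)(+10.44) = 9.6 × 10⁻³ → stable
  102–168 m: −αΔT+βΔS = −(2.5 × 10⁻⁴)(+3.7)+(7.5 × 10⁻⁴)(-19.01) = -0.015 → UNSTABLE
  168–180 m: −αΔT+βΔS = −(2.5 × 10⁻⁴)(+4.9)+(7.5 × 10⁻⁴)(+7.04) = 4.1 × 10⁻³ → stable
  180–210 m: −αΔT+βΔS = −(2.5 × 10⁻⁴)(+1.0)+(7.5 × 10⁻⁴)(+4.56) = 3.2 × 10⁻³ → stable
  210–221 m: −αΔT+βΔS = −(2.5 × 10⁻⁴)(-7.2)+(7.5 × 10⁻⁴)(+9.24) = 8.7 × 10⁻³ → stable
The 102–168 m interval has Δρ < 0: lighter water underlies denser water.

102–168 m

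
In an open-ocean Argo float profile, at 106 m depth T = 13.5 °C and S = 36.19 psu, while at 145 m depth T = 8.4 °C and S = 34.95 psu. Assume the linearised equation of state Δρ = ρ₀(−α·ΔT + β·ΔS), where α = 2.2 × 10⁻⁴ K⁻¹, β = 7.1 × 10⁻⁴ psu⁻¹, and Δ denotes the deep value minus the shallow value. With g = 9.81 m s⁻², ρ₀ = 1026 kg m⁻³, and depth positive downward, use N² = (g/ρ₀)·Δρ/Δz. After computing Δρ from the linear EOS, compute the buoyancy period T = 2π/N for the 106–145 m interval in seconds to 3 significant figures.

806 s

ΔT = -5.1 K, ΔS = -1.24 psu (deep − shallow).
Δρ/ρ₀ = −αΔT + βΔS = 1.122 × 10⁻³ − 8.804 × 10⁻⁴ = 2.416 × 10⁻⁴, so Δρ ≈ 0.2479 kg m⁻³.
N² = (g/ρ₀)·Δρ/Δz = g·(Δρ/ρ₀)/Δz = 9.81 × 2.416 × 10⁻⁴ / 39 = 6.0772 × 10⁻⁵ s⁻².
N = √(6.0772 × 10⁻⁵) = 7.7956 × 10⁻³ rad s⁻¹ → T = 2π/N = 805.99 s ≈ 806 s.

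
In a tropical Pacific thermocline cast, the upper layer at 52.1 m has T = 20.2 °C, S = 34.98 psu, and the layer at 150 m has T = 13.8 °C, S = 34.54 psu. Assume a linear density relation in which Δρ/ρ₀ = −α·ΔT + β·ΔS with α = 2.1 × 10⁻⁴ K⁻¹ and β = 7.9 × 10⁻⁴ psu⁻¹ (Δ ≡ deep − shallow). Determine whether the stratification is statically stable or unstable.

ΔT = 13.8 − 20.2 = -6.4 K and ΔS = 34.54 − 34.98 = -0.44 psu (deep − shallow).
−αΔT = 1.344 × 10⁻³; βΔS = -3.476 × 10⁻⁴; sum Δρ/ρ₀ = 9.964 × 10⁻⁴.
Δρ/ρ₀ > 0, so Δρ > 0: deeper water is denser → statically stable.

stable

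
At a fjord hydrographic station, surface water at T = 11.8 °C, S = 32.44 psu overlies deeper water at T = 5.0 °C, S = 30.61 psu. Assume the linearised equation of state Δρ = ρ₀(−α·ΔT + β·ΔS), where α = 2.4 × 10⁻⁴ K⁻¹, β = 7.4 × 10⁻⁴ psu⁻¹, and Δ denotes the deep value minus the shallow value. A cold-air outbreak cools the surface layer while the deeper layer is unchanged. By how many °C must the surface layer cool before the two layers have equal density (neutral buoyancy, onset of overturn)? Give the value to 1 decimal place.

1.2 °C

Neutral buoyancy requires Δρ = 0, i.e. −α(T_deep − T_surf′) + β(S_deep − S_surf) = 0.
T_surf′ = T_deep − (β/α)·ΔS = 5.0 − (7.4 × 10⁻⁴/2.4 × 10⁻⁴)·(-1.83) = 10.643 °C.
Cooling required: 11.8 − (10.643) = 1.157 °C.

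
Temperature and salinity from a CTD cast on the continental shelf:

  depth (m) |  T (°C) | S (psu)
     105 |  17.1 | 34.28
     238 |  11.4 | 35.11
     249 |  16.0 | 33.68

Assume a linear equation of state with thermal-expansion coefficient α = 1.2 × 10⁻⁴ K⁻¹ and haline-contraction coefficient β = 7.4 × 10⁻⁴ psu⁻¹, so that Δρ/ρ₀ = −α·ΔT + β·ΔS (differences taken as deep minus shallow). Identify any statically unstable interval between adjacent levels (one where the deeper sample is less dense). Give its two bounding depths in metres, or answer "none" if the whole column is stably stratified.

Evaluate Δρ/ρ₀ = −αΔT + βΔS across each adjacent pair:
  105–238 m: −αΔT+βΔS = −(1.2 × 10⁻⁴)(-5.7)+(7.4 × 10⁻⁴)(+0.83) = 1.3 × 10⁻³ → stable
  238–249 m: −αΔT+βΔS = −(1.2 × 10⁻⁴)(+4.6)+(7.4 × 10⁻⁴)(-1.43) = -1.6 × 10⁻³ → UNSTABLE
The 238–249 m interval has Δρ < 0: lighter water underlies denser water.

238–249 m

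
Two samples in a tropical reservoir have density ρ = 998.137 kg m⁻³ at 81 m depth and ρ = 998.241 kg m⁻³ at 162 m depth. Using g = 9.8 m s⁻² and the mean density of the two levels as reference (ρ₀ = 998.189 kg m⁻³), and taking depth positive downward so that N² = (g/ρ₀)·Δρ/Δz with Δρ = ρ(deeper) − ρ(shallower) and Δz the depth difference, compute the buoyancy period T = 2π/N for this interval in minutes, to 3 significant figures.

Δρ = 998.241 − 998.137 = 0.104 kg m⁻³ over Δz = 162 − 81 = 81 m.
N² = (9.8/998.189) × (0.104/81) = 1.2606 × 10⁻⁵ s⁻².
N = √(1.2606 × 10⁻⁵) = 3.5505 × 10⁻³ rad s⁻¹, so T = 2π/N = 1.7697 × 10³ s = 29.495 min ≈ 29.5 min.

29.5 min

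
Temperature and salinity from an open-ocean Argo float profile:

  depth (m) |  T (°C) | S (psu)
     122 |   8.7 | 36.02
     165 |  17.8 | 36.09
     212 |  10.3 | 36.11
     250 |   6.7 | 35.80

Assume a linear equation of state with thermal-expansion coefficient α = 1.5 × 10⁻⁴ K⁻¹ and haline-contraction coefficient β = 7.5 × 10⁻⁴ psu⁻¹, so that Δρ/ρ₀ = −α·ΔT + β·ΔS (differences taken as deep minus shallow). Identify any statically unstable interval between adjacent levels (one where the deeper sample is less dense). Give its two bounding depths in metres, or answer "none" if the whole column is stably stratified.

122–165 m

Evaluate Δρ/ρ₀ = −αΔT + βΔS across each adjacent pair:
  122–165 m: −αΔT+βΔS = −(1.5 × 10⁻⁴)(+9.1)+(7.5 × 10⁻⁴)(+0.07) = -1.3 × 10⁻³ → UNSTABLE
  165–212 m: −αΔT+βΔS = −(1.5 × 10⁻⁴)(-7.5)+(7.5 × 10⁻⁴)(+0.02) = 1.1 × 10⁻³ → stable
  212–250 m: −αΔT+βΔS = −(1.5 × 10⁻⁴)(-3.6)+(7.5 × 10⁻⁴)(-0.31) = 3.1 × 10⁻⁴ → stable
The 122–165 m interval has Δρ < 0: lighter water underlies denser water.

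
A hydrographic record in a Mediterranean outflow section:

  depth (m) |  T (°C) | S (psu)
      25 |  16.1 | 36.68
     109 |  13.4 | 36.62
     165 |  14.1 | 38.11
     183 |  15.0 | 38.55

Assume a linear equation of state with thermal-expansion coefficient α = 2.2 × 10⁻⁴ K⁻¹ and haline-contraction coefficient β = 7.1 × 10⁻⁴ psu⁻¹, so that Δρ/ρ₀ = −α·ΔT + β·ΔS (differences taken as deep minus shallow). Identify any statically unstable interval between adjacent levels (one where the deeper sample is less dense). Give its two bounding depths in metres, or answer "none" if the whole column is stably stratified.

none

Evaluate Δρ/ρ₀ = −αΔT + βΔS across each adjacent pair:
  25–109 m: −αΔT+βΔS = −(2.2 × 10⁻⁴)(-2.7)+(7.1 × 10⁻⁴)(-0.06) = 5.5 × 10⁻⁴ → stable
  109–165 m: −αΔT+βΔS = −(2.2 × 10⁻⁴)(+0.7)+(7.1 × 10⁻⁴)(+1.49) = 9.0 × 10⁻⁴ → stable
  165–183 m: −αΔT+βΔS = −(2.2 × 10⁻⁴)(+0.9)+(7.1 × 10⁻⁴)(+0.44) = 1.1 × 10⁻⁴ → stable
Every interval has Δρ > 0: the column is stably stratified throughout.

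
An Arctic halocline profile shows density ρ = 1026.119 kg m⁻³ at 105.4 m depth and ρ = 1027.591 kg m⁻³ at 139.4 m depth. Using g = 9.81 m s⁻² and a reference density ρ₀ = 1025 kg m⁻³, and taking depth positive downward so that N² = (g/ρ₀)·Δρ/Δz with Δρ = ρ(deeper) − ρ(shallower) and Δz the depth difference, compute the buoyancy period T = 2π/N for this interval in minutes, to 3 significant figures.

Δρ = 1027.591 − 1026.119 = 1.472 kg m⁻³ over Δz = 139.4 − 105.4 = 34 m.
N² = (9.81/1025) × (1.472/34) = 4.1436 × 10⁻⁴ s⁻².
N = √(4.1436 × 10⁻⁴) = 0.020356 rad s⁻¹, so T = 2π/N = 308.67 s = 5.1445 min ≈ 5.14 min.
Since Δρ > 0 the layer is stably stratified.

5.14 min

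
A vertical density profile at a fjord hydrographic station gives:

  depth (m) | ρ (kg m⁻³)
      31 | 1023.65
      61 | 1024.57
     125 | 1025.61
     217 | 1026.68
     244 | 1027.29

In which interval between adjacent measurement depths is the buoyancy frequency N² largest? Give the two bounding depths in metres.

Compute the density gradient over each adjacent pair:
  31–61 m: Δρ/Δz = 0.92/30 = 0.031 kg m⁻⁴
  61–125 m: Δρ/Δz = 1.04/64 = 0.016 kg m⁻⁴
  125–217 m: Δρ/Δz = 1.07/92 = 0.012 kg m⁻⁴
  217–244 m: Δρ/Δz = 0.61/27 = 0.023 kg m⁻⁴
The largest gradient is in the 31–61 m interval — the pycnocline.

31–61 m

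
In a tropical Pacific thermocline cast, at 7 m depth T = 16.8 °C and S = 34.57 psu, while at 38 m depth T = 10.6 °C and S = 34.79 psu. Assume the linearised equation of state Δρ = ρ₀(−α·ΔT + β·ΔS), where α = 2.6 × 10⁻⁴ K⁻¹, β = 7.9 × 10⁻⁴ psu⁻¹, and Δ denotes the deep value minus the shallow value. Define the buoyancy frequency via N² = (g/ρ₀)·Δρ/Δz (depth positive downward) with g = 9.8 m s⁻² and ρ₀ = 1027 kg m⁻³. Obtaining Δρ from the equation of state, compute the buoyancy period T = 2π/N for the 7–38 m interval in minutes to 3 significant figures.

ΔT = -6.2 K, ΔS = +0.22 psu (deep − shallow).
Δρ/ρ₀ = −αΔT + βΔS = 1.612 × 10⁻³ + 1.738 × 10⁻⁴ = 1.7858 × 10⁻³, so Δρ ≈ 1.834 kg m⁻³.
N² = (g/ρ₀)·Δρ/Δz = g·(Δρ/ρ₀)/Δz = 9.8 × 1.7858 × 10⁻³ / 31 = 5.6454 × 10⁻⁴ s⁻².
N = √(5.6454 × 10⁻⁴) = 0.023760 rad s⁻¹ → T = 2π/N = 264.44 s = 4.4073 min ≈ 4.41 min.

4.41 min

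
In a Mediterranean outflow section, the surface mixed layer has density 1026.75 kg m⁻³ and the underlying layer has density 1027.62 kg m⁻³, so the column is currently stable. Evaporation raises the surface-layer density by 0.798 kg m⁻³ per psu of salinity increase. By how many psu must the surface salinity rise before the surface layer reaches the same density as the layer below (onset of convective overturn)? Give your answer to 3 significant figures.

1.09 psu

Density deficit of the surface layer: 1027.62 − 1026.75 = 0.87 kg m⁻³.
Required change = 0.87 / 0.798 = 1.09 psu.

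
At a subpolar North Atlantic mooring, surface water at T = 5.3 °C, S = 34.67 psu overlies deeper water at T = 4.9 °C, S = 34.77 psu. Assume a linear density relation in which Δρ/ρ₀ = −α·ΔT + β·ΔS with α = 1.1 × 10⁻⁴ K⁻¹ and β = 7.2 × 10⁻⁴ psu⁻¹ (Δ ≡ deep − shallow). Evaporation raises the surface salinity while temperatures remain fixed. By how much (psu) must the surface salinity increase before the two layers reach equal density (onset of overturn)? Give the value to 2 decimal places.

0.16 psu

Neutral buoyancy requires −α(T_deep − T_surf) + β(S_deep − S_surf′) = 0.
S_surf′ = S_deep − (α/β)·ΔT = 34.77 − (1.1 × 10⁻⁴/7.2 × 10⁻⁴)·(-0.4) = 34.8311 psu.
Increase required: 34.8311 − 34.67 = 0.1611 psu.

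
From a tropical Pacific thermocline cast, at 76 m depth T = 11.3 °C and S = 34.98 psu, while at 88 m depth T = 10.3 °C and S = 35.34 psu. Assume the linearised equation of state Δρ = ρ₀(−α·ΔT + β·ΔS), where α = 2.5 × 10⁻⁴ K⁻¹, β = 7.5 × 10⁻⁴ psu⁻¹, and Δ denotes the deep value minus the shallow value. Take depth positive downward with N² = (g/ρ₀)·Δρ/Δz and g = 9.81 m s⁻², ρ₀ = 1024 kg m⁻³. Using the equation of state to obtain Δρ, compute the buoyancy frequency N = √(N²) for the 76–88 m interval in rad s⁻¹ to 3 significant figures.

ΔT = -1.0 K, ΔS = +0.36 psu (deep − shallow).
Δρ/ρ₀ = −αΔT + βΔS = 2.50 × 10⁻⁴ + 2.70 × 10⁻⁴ = 5.20 × 10⁻⁴, so Δρ ≈ 0.5325 kg m⁻³.
N² = (g/ρ₀)·Δρ/Δz = g·(Δρ/ρ₀)/Δz = 9.81 × 5.20 × 10⁻⁴ / 12 = 4.2510 × 10⁻⁴ s⁻².
N = √(4.2510 × 10⁻⁴) = 0.020618 rad s⁻¹ ≈ 0.0206 rad s⁻¹.

0.0206 rad s⁻¹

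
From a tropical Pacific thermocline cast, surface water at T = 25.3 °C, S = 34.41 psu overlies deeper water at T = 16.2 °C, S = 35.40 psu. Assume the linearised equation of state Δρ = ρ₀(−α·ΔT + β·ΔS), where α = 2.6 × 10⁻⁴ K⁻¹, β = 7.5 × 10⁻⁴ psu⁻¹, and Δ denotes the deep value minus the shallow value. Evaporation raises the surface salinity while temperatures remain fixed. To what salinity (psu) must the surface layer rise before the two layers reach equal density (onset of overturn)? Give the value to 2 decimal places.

Neutral buoyancy requires −α(T_deep − T_surf) + β(S_deep − S_surf′) = 0.
S_surf′ = S_deep − (α/β)·ΔT = 35.40 − (2.6 × 10⁻⁴/7.5 × 10⁻⁴)·(-9.1) = 38.5547 psu.
Increase required: 38.5547 − 34.41 = 4.1447 psu.

38.55 psu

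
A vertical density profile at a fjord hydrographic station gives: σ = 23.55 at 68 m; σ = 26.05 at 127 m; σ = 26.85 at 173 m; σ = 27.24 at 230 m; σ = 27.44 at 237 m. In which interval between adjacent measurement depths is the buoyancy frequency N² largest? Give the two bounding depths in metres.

Compute the density gradient over each adjacent pair:
  68–127 m: Δρ/Δz = 2.50/59 = 0.042 kg m⁻⁴
  127–173 m: Δρ/Δz = 0.80/46 = 0.017 kg m⁻⁴
  173–230 m: Δρ/Δz = 0.39/57 = 6.8 × 10⁻³ kg m⁻⁴
  230–237 m: Δρ/Δz = 0.20/7 = 0.029 kg m⁻⁴
The largest gradient is in the 68–127 m interval — the pycnocline.

68–127 m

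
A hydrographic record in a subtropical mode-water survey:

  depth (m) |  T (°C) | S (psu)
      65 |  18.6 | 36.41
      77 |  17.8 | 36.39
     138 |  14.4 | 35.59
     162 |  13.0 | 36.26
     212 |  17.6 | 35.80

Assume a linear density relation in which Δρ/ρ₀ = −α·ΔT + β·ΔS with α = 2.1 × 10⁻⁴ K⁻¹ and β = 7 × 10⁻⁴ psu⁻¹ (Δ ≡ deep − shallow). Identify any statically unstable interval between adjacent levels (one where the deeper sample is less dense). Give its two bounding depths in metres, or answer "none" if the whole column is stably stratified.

162–212 m

Evaluate Δρ/ρ₀ = −αΔT + βΔS across each adjacent pair:
  65–77 m: −αΔT+βΔS = −(2.1 × 10⁻⁴)(-0.8)+(7 × 10⁻⁴)(-0.02) = 1.5 × 10⁻⁴ → stable
  77–138 m: −αΔT+βΔS = −(2.1 × 10⁻⁴)(-3.4)+(7 × 10⁻⁴)(-0.80) = 1.5 × 10⁻⁴ → stable
  138–162 m: −αΔT+βΔS = −(2.1 × 10⁻⁴)(-1.4)+(7 × 10⁻⁴)(+0.67) = 7.6 × 10⁻⁴ → stable
  162–212 m: −αΔT+βΔS = −(2.1 × 10⁻⁴)(+4.6)+(7 × 10⁻⁴)(-0.46) = -1.3 × 10⁻³ → UNSTABLE
The 162–212 m interval has Δρ < 0: lighter water underlies denser water.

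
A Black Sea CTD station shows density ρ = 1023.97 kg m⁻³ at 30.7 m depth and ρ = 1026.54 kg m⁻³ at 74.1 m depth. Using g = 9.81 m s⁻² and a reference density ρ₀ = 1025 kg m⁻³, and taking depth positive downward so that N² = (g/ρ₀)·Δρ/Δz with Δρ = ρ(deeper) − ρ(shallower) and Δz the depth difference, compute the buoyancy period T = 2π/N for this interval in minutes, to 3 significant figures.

4.40 min

Δρ = 1026.54 − 1023.97 = 2.57 kg m⁻³ over Δz = 74.1 − 30.7 = 43.4 m.
N² = (9.81/1025) × (2.57/43.4) = 5.6675 × 10⁻⁴ s⁻².
N = √(5.6675 × 10⁻⁴) = 0.023807 rad s⁻¹, so T = 2π/N = 263.92 s = 4.3987 min ≈ 4.40 min.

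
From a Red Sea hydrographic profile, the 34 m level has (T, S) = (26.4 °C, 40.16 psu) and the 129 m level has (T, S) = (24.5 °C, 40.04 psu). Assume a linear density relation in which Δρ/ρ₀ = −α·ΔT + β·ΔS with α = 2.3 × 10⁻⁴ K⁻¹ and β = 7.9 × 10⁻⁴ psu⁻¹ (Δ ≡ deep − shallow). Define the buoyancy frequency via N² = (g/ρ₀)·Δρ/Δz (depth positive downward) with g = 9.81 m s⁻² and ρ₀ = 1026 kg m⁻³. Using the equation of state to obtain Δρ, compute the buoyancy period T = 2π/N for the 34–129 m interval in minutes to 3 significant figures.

17.6 min

ΔT = -1.9 K, ΔS = -0.12 psu (deep − shallow).
Δρ/ρ₀ = −αΔT + βΔS = 4.37 × 10⁻⁴ − 9.48 × 10⁻⁵ = 3.422 × 10⁻⁴, so Δρ ≈ 0.3511 kg m⁻³.
N² = (g/ρ₀)·Δρ/Δz = g·(Δρ/ρ₀)/Δz = 9.81 × 3.422 × 10⁻⁴ / 95 = 3.5337 × 10⁻⁵ s⁻².
N = √(3.5337 × 10⁻⁵) = 5.9445 × 10⁻³ rad s⁻¹ → T = 2π/N = 1.0570 × 10³ s = 17.617 min ≈ 17.6 min.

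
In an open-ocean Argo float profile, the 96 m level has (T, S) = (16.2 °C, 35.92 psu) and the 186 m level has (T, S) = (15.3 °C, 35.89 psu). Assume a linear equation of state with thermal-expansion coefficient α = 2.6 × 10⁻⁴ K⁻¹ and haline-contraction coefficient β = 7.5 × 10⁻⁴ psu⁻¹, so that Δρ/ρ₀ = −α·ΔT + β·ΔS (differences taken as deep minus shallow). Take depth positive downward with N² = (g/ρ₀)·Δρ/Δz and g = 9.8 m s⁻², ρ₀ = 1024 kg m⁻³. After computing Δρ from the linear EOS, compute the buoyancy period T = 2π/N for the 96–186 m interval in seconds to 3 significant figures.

1.31 × 10³ s

ΔT = -0.9 K, ΔS = -0.03 psu (deep − shallow).
Δρ/ρ₀ = −αΔT + βΔS = 2.34 × 10⁻⁴ − 2.25 × 10⁻⁵ = 2.115 × 10⁻⁴, so Δρ ≈ 0.2166 kg m⁻³.
N² = (g/ρ₀)·Δρ/Δz = g·(Δρ/ρ₀)/Δz = 9.8 × 2.115 × 10⁻⁴ / 90 = 2.3030 × 10⁻⁵ s⁻².
N = √(2.3030 × 10⁻⁵) = 4.7990 × 10⁻³ rad s⁻¹ → T = 2π/N = 1.3093 × 10³ s ≈ 1.31 × 10³ s.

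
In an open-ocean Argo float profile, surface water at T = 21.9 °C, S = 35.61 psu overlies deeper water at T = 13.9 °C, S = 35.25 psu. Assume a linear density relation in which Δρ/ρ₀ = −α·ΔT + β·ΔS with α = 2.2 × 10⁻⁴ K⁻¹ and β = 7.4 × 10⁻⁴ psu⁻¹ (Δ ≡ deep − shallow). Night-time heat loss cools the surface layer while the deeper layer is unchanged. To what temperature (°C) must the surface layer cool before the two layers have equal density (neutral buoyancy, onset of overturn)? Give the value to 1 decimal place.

Neutral buoyancy requires Δρ = 0, i.e. −α(T_deep − T_surf′) + β(S_deep − S_surf) = 0.
T_surf′ = T_deep − (β/α)·ΔS = 13.9 − (7.4 × 10⁻⁴/2.2 × 10⁻⁴)·(-0.36) = 15.111 °C.
Cooling required: 21.9 − (15.111) = 6.789 °C.

15.1 °C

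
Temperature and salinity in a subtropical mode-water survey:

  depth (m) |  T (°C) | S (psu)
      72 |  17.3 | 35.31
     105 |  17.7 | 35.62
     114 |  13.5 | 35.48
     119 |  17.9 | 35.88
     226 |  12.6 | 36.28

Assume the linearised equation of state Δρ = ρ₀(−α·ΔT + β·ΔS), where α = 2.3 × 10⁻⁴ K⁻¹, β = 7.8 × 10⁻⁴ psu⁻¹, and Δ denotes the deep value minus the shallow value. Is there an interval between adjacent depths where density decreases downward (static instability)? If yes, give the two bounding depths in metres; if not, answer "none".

Evaluate Δρ/ρ₀ = −αΔT + βΔS across each adjacent pair:
  72–105 m: −αΔT+βΔS = −(2.3 × 10⁻⁴)(+0.4)+(7.8 × 10⁻⁴)(+0.31) = 1.5 × 10⁻⁴ → stable
  105–114 m: −αΔT+βΔS = −(2.3 × 10⁻⁴)(-4.2)+(7.8 × 10⁻⁴)(-0.14) = 8.6 × 10⁻⁴ → stable
  114–119 m: −αΔT+βΔS = −(2.3 × 10⁻⁴)(+4.4)+(7.8 × 10⁻⁴)(+0.40) = -7.0 × 10⁻⁴ → UNSTABLE
  119–226 m: −αΔT+βΔS = −(2.3 × 10⁻⁴)(-5.3)+(7.8 × 10⁻⁴)(+0.40) = 1.5 × 10⁻³ → stable
The 114–119 m interval has Δρ < 0: lighter water underlies denser water.

114–119 m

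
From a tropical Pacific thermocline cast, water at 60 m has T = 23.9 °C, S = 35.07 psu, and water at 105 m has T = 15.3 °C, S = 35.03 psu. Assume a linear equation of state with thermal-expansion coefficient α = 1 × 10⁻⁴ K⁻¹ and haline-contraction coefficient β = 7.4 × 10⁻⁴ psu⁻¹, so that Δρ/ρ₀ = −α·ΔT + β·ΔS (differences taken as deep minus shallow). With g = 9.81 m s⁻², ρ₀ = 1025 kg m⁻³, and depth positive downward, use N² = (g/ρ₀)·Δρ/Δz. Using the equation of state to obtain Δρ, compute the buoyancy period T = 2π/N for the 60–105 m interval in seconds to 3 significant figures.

ΔT = -8.6 K, ΔS = -0.04 psu (deep − shallow).
Δρ/ρ₀ = −αΔT + βΔS = 8.60 × 10⁻⁴ − 2.96 × 10⁻⁵ = 8.304 × 10⁻⁴, so Δρ ≈ 0.8512 kg m⁻³.
N² = (g/ρ₀)·Δρ/Δz = g·(Δρ/ρ₀)/Δz = 9.81 × 8.304 × 10⁻⁴ / 45 = 1.8103 × 10⁻⁴ s⁻².
N = √(1.8103 × 10⁻⁴) = 0.013455 rad s⁻¹ → T = 2π/N = 466.98 s ≈ 467 s.

467 s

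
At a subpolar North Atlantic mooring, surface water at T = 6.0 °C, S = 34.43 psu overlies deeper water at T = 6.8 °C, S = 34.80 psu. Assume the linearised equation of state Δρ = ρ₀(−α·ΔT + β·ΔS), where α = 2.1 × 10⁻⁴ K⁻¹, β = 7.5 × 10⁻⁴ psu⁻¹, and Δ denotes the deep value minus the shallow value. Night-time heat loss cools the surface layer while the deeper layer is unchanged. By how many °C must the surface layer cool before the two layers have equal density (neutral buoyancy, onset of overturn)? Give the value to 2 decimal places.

0.52 °C

Neutral buoyancy requires Δρ = 0, i.e. −α(T_deep − T_surf′) + β(S_deep − S_surf) = 0.
T_surf′ = T_deep − (β/α)·ΔS = 6.8 − (7.5 × 10⁻⁴/2.1 × 10⁻⁴)·(+0.37) = 5.4786 °C.
Cooling required: 6.0 − (5.4786) = 0.5214 °C.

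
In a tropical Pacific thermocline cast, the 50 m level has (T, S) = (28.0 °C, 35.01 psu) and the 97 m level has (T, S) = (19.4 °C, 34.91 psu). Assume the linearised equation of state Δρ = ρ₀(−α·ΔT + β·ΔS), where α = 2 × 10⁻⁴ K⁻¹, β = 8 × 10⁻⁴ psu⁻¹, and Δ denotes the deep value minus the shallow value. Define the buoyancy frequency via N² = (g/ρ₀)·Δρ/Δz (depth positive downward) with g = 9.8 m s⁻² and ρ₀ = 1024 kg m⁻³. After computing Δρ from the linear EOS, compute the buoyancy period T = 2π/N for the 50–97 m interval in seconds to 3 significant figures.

340 s

ΔT = -8.6 K, ΔS = -0.10 psu (deep − shallow).
Δρ/ρ₀ = −αΔT + βΔS = 1.72 × 10⁻³ − 8.00 × 10⁻⁵ = 1.64 × 10⁻³, so Δρ ≈ 1.679 kg m⁻³.
N² = (g/ρ₀)·Δρ/Δz = g·(Δρ/ρ₀)/Δz = 9.8 × 1.64 × 10⁻³ / 47 = 3.4196 × 10⁻⁴ s⁻².
N = √(3.4196 × 10⁻⁴) = 0.018492 rad s⁻¹ → T = 2π/N = 339.78 s ≈ 340 s.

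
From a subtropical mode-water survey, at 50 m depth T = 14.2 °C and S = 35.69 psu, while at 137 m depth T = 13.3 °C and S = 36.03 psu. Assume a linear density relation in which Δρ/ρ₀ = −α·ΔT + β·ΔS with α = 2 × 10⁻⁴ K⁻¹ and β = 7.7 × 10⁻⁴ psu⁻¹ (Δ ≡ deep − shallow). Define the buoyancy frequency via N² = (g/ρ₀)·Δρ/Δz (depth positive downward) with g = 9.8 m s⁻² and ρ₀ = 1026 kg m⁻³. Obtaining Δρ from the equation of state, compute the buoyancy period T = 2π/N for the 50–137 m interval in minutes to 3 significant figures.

ΔT = -0.9 K, ΔS = +0.34 psu (deep − shallow).
Δρ/ρ₀ = −αΔT + βΔS = 1.80 × 10⁻⁴ + 2.618 × 10⁻⁴ = 4.418 × 10⁻⁴, so Δρ ≈ 0.4533 kg m⁻³.
N² = (g/ρ₀)·Δρ/Δz = g·(Δρ/ρ₀)/Δz = 9.8 × 4.418 × 10⁻⁴ / 87 = 4.9766 × 10⁻⁵ s⁻².
N = √(4.9766 × 10⁻⁵) = 7.0545 × 10⁻³ rad s⁻¹ → T = 2π/N = 890.66 s = 14.844 min ≈ 14.8 min.

14.8 min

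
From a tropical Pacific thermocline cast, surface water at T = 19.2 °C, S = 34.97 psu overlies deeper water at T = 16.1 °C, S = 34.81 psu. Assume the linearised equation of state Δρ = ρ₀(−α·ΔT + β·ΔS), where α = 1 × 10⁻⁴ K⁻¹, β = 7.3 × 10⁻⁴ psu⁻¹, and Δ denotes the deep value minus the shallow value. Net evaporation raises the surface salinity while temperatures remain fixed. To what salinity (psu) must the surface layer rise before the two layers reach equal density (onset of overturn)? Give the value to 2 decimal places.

Neutral buoyancy requires −α(T_deep − T_surf) + β(S_deep − S_surf′) = 0.
S_surf′ = S_deep − (α/β)·ΔT = 34.81 − (1 × 10⁻⁴/7.3 × 10⁻⁴)·(-3.1) = 35.2347 psu.
Increase required: 35.2347 − 34.97 = 0.2647 psu.

35.23 psu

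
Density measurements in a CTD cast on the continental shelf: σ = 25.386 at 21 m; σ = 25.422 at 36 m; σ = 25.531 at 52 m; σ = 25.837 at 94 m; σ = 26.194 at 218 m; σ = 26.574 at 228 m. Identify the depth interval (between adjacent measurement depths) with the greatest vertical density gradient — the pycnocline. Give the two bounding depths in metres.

218–228 m

Compute the density gradient over each adjacent pair:
  21–36 m: Δρ/Δz = 0.036/15 = 2.4 × 10⁻³ kg m⁻⁴
  36–52 m: Δρ/Δz = 0.109/16 = 6.8 × 10⁻³ kg m⁻⁴
  52–94 m: Δρ/Δz = 0.306/42 = 7.3 × 10⁻³ kg m⁻⁴
  94–218 m: Δρ/Δz = 0.357/124 = 2.9 × 10⁻³ kg m⁻⁴
  218–228 m: Δρ/Δz = 0.380/10 = 0.038 kg m⁻⁴
The largest gradient is in the 218–228 m interval — the pycnocline.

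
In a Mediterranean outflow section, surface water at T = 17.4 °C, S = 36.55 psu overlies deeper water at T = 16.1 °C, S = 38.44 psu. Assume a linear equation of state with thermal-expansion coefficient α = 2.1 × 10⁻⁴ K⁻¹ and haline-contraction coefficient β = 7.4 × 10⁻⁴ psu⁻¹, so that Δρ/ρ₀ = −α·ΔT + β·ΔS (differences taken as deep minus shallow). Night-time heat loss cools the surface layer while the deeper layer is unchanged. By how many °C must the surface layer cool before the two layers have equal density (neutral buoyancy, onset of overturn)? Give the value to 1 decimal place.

Neutral buoyancy requires Δρ = 0, i.e. −α(T_deep − T_surf′) + β(S_deep − S_surf) = 0.
T_surf′ = T_deep − (β/α)·ΔS = 16.1 − (7.4 × 10⁻⁴/2.1 × 10⁻⁴)·(+1.89) = 9.440 °C.
Cooling required: 17.4 − (9.440) = 7.960 °C.

8.0 °C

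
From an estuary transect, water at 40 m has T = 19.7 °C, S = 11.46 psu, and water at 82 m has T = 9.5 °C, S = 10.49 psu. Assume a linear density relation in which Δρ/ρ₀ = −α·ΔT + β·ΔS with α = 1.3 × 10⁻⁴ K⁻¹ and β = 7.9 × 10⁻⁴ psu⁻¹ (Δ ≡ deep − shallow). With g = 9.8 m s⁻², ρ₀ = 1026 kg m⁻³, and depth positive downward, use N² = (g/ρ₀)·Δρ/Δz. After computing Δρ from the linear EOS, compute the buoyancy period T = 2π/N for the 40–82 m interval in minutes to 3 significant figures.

9.16 min

ΔT = -10.2 K, ΔS = -0.97 psu (deep − shallow).
Δρ/ρ₀ = −αΔT + βΔS = 1.326 × 10⁻³ − 7.663 × 10⁻⁴ = 5.597 × 10⁻⁴, so Δρ ≈ 0.5743 kg m⁻³.
N² = (g/ρ₀)·Δρ/Δz = g·(Δρ/ρ₀)/Δz = 9.8 × 5.597 × 10⁻⁴ / 42 = 1.3060 × 10⁻⁴ s⁻².
N = √(1.3060 × 10⁻⁴) = 0.011428 rad s⁻¹ → T = 2π/N = 549.81 s = 9.1635 min ≈ 9.16 min.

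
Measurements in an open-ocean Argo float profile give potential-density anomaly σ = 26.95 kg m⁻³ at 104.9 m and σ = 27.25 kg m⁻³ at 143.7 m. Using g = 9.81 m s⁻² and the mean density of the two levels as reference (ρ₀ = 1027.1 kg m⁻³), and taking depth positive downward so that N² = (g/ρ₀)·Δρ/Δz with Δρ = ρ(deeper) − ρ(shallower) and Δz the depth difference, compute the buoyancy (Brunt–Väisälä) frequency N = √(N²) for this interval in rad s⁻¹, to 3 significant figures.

Δρ = 1027.25 − 1026.95 = 0.30 kg m⁻³ over Δz = 143.7 − 104.9 = 38.8 m.
N² = (9.81/1027.1) × (0.30/38.8) = 7.3849 × 10⁻⁵ s⁻².
N = √(7.3849 × 10⁻⁵) = 8.5935 × 10⁻³ rad s⁻¹ ≈ 8.59 × 10⁻³ rad s⁻¹.

8.59 × 10⁻³ rad s⁻¹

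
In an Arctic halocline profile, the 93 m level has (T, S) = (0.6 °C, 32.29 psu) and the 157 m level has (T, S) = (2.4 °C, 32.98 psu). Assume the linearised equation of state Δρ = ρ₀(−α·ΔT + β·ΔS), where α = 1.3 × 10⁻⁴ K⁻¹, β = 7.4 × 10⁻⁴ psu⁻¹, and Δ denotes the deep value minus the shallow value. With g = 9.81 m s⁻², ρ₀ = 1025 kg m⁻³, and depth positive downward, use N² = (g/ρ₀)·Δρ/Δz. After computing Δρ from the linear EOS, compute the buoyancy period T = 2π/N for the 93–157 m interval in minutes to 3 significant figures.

16.1 min

ΔT = +1.8 K, ΔS = +0.69 psu (deep − shallow).
Δρ/ρ₀ = −αΔT + βΔS = -2.34 × 10⁻⁴ + 5.106 × 10⁻⁴ = 2.766 × 10⁻⁴, so Δρ ≈ 0.2835 kg m⁻³.
N² = (g/ρ₀)·Δρ/Δz = g·(Δρ/ρ₀)/Δz = 9.81 × 2.766 × 10⁻⁴ / 64 = 4.2398 × 10⁻⁵ s⁻².
N = √(4.2398 × 10⁻⁵) = 6.5114 × 10⁻³ rad s⁻¹ → T = 2π/N = 964.95 s = 16.082 min ≈ 16.1 min.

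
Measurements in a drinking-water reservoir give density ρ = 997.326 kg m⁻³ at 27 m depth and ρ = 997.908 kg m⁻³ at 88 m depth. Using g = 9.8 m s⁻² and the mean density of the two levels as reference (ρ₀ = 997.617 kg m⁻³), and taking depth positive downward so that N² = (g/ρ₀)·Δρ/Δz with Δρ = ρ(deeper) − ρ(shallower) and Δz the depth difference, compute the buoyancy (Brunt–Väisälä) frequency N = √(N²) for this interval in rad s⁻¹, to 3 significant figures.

Δρ = 997.908 − 997.326 = 0.582 kg m⁻³ over Δz = 88 − 27 = 61 m.
N² = (9.8/997.617) × (0.582/61) = 9.3725 × 10⁻⁵ s⁻².
N = √(9.3725 × 10⁻⁵) = 9.6812 × 10⁻³ rad s⁻¹ ≈ 9.68 × 10⁻³ rad s⁻¹.
N² > 0, so the interval is statically stable.

9.68 × 10⁻³ rad s⁻¹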